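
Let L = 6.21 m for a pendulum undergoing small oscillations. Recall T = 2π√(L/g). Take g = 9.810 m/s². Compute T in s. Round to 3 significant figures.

Directly: T = 2π√(L/g).
L = 6.21 m; g = 9.810 m/s².
T = 4.999 s

5.00 s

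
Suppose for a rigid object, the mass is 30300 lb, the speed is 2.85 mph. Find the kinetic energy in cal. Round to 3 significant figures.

2670 cal

KE is given directly by: KE = ½mv².
m = 30300 lb = 13744 kg; v = 2.85 mph = 1.274 m/s.
KE = 11155 J  (the unit combination reduces to kg·m²/s² = J)
11155 J × (1 cal / 4.184 J) = 2666 cal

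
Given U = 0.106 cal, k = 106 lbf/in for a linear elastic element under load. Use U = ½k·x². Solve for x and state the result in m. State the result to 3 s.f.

Solving U = ½k·x² for x: x = √(2U/k).
U = 0.106 cal = 0.4435 J; k = 106 lbf/in = 18563 N/m.
x = 0.006912 m

0.00691 m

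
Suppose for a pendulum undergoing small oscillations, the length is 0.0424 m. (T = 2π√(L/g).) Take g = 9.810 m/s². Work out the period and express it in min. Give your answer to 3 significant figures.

T is given directly by: T = 2π√(L/g).
L = 0.0424 m; g = 9.810 m/s².
T = 0.4131 s
0.4131 s × (1 min / 60.00 s) = 0.006885 min

0.00688 min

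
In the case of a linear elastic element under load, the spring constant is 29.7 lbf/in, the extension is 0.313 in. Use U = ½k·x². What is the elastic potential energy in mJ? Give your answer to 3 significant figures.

164 mJ

U is given directly by: U = ½kx².
k = 29.7 lbf/in = 5201 N/m; x = 0.313 in = 0.007950 m.
U = 0.1644 J  (the unit combination reduces to kg·m²/s² = J)
0.1644 J × (1 mJ / 0.001000 J) = 164.4 mJ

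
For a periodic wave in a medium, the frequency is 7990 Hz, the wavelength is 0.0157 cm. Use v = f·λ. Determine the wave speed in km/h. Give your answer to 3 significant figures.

4.52 km/h

v is given directly by: v = fλ.
f = 7990 Hz; λ = 0.0157 cm = 1.570×10^-4 m.
v = 1.254 m/s
1.254 m/s × (1 km/h / 0.2778 m/s) = 4.516 km/h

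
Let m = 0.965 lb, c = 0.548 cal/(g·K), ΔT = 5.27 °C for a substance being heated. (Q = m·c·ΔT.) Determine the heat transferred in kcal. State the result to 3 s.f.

Directly: Q = mcΔT.
m = 0.965 lb = 0.4377 kg; c = 0.548 cal/(g·K) = 2293 J/(kg·K); ΔT = 5.27 °C = 5.270 K.
Q = 5289 J  (the unit combination reduces to kg·m²/s² = J)
5289 J × (1 kcal / 4184 J) = 1.264 kcal

1.26 kcal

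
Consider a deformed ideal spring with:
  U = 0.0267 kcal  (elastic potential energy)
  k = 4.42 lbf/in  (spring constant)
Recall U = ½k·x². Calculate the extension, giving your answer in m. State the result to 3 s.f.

Rearranging U = ½k·x² for x: x = √(2U/k).
U = 0.0267 kcal = 111.7 J; k = 4.42 lbf/in = 774.1 N/m.
x = 0.5373 m

0.537 m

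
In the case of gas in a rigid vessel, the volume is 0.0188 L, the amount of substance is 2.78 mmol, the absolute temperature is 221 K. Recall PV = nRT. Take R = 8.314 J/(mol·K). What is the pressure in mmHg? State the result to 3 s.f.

2040 mmHg

From the ideal-gas law: P = nRT/V.
V = 0.0188 L = 1.880×10^-5 m³; n = 2.78 mmol = 0.002780 mol; T = 221 K; R = 8.314 J/(mol·K).
P = 2.717×10^5 Pa
2.717×10^5 Pa × (1 mmHg / 133.3 Pa) = 2038 mmHg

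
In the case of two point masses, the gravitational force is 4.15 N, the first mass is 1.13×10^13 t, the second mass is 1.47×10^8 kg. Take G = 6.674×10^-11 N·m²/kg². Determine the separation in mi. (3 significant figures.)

3210 mi

From Newton's law of gravitation: r = √(G·m₁m₂/F).
F = 4.15 N; m₁ = 1.13×10^13 t = 1.130×10^16 kg; m₂ = 1.47×10^8 kg; G = 6.674×10^-11 N·m²/kg².
r = 5.169×10^6 m
5.169×10^6 m × (1 mi / 1609 m) = 3212 mi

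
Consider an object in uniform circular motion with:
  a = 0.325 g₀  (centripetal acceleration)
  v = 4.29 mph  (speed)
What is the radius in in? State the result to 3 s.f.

Solving a = v²/r for r: r = v²/a.
a = 0.325 g₀ = 3.187 m/s²; v = 4.29 mph = 1.918 m/s.
r = 1.154 m
1.154 m × (1 in / 0.02540 m) = 45.43 in

45.4 in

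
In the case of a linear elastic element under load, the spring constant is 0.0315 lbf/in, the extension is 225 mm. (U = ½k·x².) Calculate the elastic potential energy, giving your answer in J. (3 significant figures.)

U is given directly by: U = ½kx².
k = 0.0315 lbf/in = 5.516 N/m; x = 225 mm = 0.2250 m.
U = 0.1396 J

0.140 J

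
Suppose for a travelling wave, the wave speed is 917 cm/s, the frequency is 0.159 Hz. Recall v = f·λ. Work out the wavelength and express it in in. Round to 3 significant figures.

2270 in

Rearranging v = f·λ for λ: λ = v/f.
v = 917 cm/s = 9.170 m/s; f = 0.159 Hz.
λ = 57.67 m
57.67 m × (1 in / 0.02540 m) = 2271 in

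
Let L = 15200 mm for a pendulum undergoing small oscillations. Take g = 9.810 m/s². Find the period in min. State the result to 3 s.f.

0.130 min

T is given directly by: T = 2π√(L/g).
L = 15200 mm = 15.20 m; g = 9.810 m/s².
T = 7.821 s
7.821 s × (1 min / 60.00 s) = 0.1304 min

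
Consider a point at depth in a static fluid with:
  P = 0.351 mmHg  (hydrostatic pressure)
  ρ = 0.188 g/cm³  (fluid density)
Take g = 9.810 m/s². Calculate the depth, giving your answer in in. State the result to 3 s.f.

0.999 in

Solving P = ρ·g·h for h: h = P/(ρ·g).
P = 0.351 mmHg = 46.80 Pa; ρ = 0.188 g/cm³ = 188.0 kg/m³; g = 9.810 m/s².
h = 0.02537 m
0.02537 m × (1 in / 0.02540 m) = 0.9990 in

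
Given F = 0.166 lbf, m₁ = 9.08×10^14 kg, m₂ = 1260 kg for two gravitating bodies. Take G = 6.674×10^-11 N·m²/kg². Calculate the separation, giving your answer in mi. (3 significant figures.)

From Newton's law of gravitation: r = √(G·m₁m₂/F).
F = 0.166 lbf = 0.7384 N; m₁ = 9.08×10^14 kg; m₂ = 1260 kg; G = 6.674×10^-11 N·m²/kg².
r = 10169 m
10169 m × (1 mi / 1609 m) = 6.319 mi

6.32 mi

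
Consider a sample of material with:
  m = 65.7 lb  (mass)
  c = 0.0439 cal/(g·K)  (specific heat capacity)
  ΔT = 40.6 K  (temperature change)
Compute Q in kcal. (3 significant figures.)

53.1 kcal

Q is given directly by: Q = mcΔT.
m = 65.7 lb = 29.80 kg; c = 0.0439 cal/(g·K) = 183.7 J/(kg·K); ΔT = 40.6 K.
Q = 2.222×10^5 J
2.222×10^5 J × (1 kcal / 4184 J) = 53.12 kcal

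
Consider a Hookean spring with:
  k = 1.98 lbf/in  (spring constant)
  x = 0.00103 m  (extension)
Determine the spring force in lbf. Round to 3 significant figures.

0.0803 lbf

From Hooke's law: F = kx.
k = 1.98 lbf/in = 346.8 N/m; x = 0.00103 m.
F = 0.3572 N
0.3572 N × (1 lbf / 4.448 N) = 0.08029 lbf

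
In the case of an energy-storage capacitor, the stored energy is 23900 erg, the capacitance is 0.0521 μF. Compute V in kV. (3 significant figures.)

Solving E = ½C·V² for V: V = √(2E/C).
E = 23900 erg = 0.002390 J; C = 0.0521 μF = 5.210×10^-8 F.
V = 302.9 V
302.9 V × (1 kV / 1000 V) = 0.3029 kV

0.303 kV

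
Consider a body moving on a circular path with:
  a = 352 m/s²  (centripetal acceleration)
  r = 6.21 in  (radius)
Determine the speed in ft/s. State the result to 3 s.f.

Solving a = v²/r for v: v = √(a·r).
a = 352 m/s²; r = 6.21 in = 0.1577 m.
v = 7.451 m/s
7.451 m/s × (1 ft/s / 0.3048 m/s) = 24.45 ft/s

24.4 ft/s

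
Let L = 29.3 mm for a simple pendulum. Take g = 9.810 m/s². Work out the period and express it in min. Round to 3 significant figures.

0.00572 min

T is given directly by: T = 2π√(L/g).
L = 29.3 mm = 0.02930 m; g = 9.810 m/s².
T = 0.3434 s
0.3434 s × (1 min / 60.00 s) = 0.005723 min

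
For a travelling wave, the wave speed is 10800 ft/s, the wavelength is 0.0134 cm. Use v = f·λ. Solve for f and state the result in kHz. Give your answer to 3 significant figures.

Rearranging: f = v/λ.
v = 10800 ft/s = 3292 m/s; λ = 0.0134 cm = 1.340×10^-4 m.
f = 2.457×10^7 Hz
2.457×10^7 Hz × (1 kHz / 1000 Hz) = 24566 kHz

24600 kHz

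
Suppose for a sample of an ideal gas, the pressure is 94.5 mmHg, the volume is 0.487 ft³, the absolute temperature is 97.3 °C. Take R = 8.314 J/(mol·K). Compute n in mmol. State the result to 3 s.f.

Rearranging: n = PV/(RT).
P = 94.5 mmHg = 12599 Pa; V = 0.487 ft³ = 0.01379 m³; T = 97.3 °C = 370.4 K; R = 8.314 J/(mol·K).
n = 0.05641 mol
0.05641 mol × (1 mmol / 0.001000 mol) = 56.41 mmol

56.4 mmol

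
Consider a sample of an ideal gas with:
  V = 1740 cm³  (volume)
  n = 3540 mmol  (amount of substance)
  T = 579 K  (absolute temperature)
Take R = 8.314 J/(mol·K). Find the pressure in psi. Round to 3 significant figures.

From the ideal-gas law: P = nRT/V.
V = 1740 cm³ = 0.001740 m³; n = 3540 mmol = 3.540 mol; T = 579 K; R = 8.314 J/(mol·K).
P = 9.794×10^6 Pa  (the unit combination reduces to kg/(m·s²) = Pa)
9.794×10^6 Pa × (1 psi / 6895 Pa) = 1420 psi

1420 psi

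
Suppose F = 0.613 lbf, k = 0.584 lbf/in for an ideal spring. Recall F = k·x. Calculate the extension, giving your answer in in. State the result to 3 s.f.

From Hooke's law: x = F/k.
F = 0.613 lbf = 2.727 N; k = 0.584 lbf/in = 102.3 N/m.
x = 0.02666 m
0.02666 m × (1 in / 0.02540 m) = 1.050 in

1.05 in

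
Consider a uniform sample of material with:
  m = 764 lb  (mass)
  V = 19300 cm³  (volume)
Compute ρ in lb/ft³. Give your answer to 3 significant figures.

1120 lb/ft³

Directly: ρ = m/V.
m = 764 lb = 346.5 kg; V = 19300 cm³ = 0.01930 m³.
ρ = 17956 kg/m³
17956 kg/m³ × (1 lb/ft³ / 16.02 kg/m³) = 1121 lb/ft³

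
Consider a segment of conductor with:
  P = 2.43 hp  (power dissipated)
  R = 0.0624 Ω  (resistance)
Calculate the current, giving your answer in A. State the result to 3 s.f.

170 A

Rearranging P = I²R for I: I = √(P/R).
P = 2.43 hp = 1812 W; R = 0.0624 Ω.
I = 170.4 A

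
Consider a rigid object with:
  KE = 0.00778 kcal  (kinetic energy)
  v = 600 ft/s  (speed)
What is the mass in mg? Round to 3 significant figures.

Rearranging KE = ½mv² for m: m = 2·KE/v².
KE = 0.00778 kcal = 32.55 J; v = 600 ft/s = 182.9 m/s.
m = 0.001947 kg
0.001947 kg × (1 mg / 1.000×10^-6 kg) = 1947 mg

1950 mg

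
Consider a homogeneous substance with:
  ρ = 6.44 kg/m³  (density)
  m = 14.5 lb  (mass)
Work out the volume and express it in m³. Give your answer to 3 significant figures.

Rearranging ρ = m/V for V: V = m/ρ.
ρ = 6.44 kg/m³; m = 14.5 lb = 6.577 kg.
V = 1.021 m³

1.02 m³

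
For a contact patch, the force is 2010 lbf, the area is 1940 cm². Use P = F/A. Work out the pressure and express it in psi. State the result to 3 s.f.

Directly: P = F/A.
F = 2010 lbf = 8941 N; A = 1940 cm² = 0.1940 m².
P = 46087 Pa
46087 Pa × (1 psi / 6895 Pa) = 6.684 psi

6.68 psi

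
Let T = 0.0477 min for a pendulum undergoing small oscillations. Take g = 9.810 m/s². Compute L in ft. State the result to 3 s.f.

6.68 ft

Rearranging T = 2π√(L/g) for L: L = g·(T/2π)².
T = 0.0477 min = 2.862 s; g = 9.810 m/s².
L = 2.035 m
2.035 m × (1 ft / 0.3048 m) = 6.678 ft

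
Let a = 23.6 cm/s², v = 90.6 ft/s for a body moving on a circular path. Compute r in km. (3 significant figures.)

3.23 km

Solving a = v²/r for r: r = v²/a.
a = 23.6 cm/s² = 0.2360 m/s²; v = 90.6 ft/s = 27.61 m/s.
r = 3231 m
3231 m × (1 km / 1000 m) = 3.231 km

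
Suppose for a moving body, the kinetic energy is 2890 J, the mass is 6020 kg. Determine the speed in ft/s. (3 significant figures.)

Rearranging: v = √(2·KE/m).
KE = 2890 J; m = 6020 kg.
v = 0.9799 m/s
0.9799 m/s × (1 ft/s / 0.3048 m/s) = 3.215 ft/s

3.21 ft/s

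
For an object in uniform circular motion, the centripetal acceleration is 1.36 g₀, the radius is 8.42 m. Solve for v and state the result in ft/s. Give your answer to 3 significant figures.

34.8 ft/s

Rearranging: v = √(a·r).
a = 1.36 g₀ = 13.34 m/s²; r = 8.42 m.
v = 10.60 m/s
10.60 m/s × (1 ft/s / 0.3048 m/s) = 34.77 ft/s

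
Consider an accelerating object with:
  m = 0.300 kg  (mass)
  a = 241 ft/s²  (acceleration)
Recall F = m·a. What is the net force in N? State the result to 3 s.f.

From Newton's second law: F = m·a.
m = 0.300 kg; a = 241 ft/s² = 73.46 m/s².
F = 22.04 N

22.0 N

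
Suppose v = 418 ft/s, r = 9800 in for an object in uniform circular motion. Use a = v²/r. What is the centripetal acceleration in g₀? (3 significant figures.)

Directly: a = v²/r.
v = 418 ft/s = 127.4 m/s; r = 9800 in = 248.9 m.
a = 65.21 m/s²
65.21 m/s² × (1 g₀ / 9.807 m/s²) = 6.650 g₀

6.65 g₀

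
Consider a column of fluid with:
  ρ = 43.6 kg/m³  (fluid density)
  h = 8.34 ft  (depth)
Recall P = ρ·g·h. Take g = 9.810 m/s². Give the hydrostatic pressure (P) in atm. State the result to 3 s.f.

P is given directly by: P = ρgh.
ρ = 43.6 kg/m³; h = 8.34 ft = 2.542 m; g = 9.810 m/s².
P = 1087 Pa  (the unit combination reduces to kg/(m·s²) = Pa)
1087 Pa × (1 atm / 1.013×10^5 Pa) = 0.01073 atm

0.0107 atm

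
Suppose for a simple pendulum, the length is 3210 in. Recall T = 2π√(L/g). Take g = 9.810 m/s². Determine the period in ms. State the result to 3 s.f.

18100 ms

T is given directly by: T = 2π√(L/g).
L = 3210 in = 81.53 m; g = 9.810 m/s².
T = 18.11 s
18.11 s × (1 ms / 0.001000 s) = 18114 ms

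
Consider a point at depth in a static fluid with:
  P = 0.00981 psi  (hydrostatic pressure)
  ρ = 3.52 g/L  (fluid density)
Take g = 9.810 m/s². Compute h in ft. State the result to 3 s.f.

Solving P = ρ·g·h for h: h = P/(ρ·g).
P = 0.00981 psi = 67.64 Pa; ρ = 3.52 g/L = 3.520 kg/m³; g = 9.810 m/s².
h = 1.959 m
1.959 m × (1 ft / 0.3048 m) = 6.426 ft

6.43 ft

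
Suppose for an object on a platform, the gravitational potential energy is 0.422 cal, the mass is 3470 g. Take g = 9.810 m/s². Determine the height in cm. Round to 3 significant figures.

5.19 cm

Rearranging: h = PE/(m·g).
PE = 0.422 cal = 1.766 J; m = 3470 g = 3.470 kg; g = 9.810 m/s².
h = 0.05187 m
0.05187 m × (1 cm / 0.01000 m) = 5.187 cm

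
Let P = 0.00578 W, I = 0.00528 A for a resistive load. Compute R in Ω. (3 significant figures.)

Solving P = I²R for R: R = P/I².
P = 0.00578 W; I = 0.00528 A.
R = 207.3 Ω

207 Ω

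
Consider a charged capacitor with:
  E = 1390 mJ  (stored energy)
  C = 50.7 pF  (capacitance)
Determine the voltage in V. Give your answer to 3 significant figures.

Solving E = ½C·V² for V: V = √(2E/C).
E = 1390 mJ = 1.390 J; C = 50.7 pF = 5.070×10^-11 F.
V = 2.342×10^5 V

2.34×10^5 V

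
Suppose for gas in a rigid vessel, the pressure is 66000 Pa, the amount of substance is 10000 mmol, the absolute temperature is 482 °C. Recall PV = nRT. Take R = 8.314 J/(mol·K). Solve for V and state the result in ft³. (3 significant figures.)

Solving PV = nRT for V: V = nRT/P.
P = 66000 Pa; n = 10000 mmol = 10.00 mol; T = 482 °C = 755.1 K; R = 8.314 J/(mol·K).
V = 0.9513 m³
0.9513 m³ × (1 ft³ / 0.02832 m³) = 33.59 ft³

33.6 ft³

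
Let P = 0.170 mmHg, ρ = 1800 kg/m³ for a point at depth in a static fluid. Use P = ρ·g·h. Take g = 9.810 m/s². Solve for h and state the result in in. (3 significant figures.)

Rearranging P = ρ·g·h for h: h = P/(ρ·g).
P = 0.170 mmHg = 22.66 Pa; ρ = 1800 kg/m³; g = 9.810 m/s².
h = 0.001284 m
0.001284 m × (1 in / 0.02540 m) = 0.05053 in

0.0505 in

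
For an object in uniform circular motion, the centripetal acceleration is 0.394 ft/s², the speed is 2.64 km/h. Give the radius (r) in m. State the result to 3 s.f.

Rearranging: r = v²/a.
a = 0.394 ft/s² = 0.1201 m/s²; v = 2.64 km/h = 0.7333 m/s.
r = 4.478 m

4.48 m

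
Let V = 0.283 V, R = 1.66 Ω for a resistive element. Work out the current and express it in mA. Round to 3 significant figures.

170 mA

Rearranging V = I·R for I: I = V/R.
V = 0.283 V; R = 1.66 Ω.
I = 0.1705 A
0.1705 A × (1 mA / 0.001000 A) = 170.5 mA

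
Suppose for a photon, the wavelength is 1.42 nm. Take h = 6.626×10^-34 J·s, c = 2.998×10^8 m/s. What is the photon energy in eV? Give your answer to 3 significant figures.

873 eV

Directly: E = hc/λ.
λ = 1.42 nm = 1.420×10^-9 m; h = 6.626×10^-34 J·s; c = 2.998×10^8 m/s.
E = 1.399×10^-16 J
1.399×10^-16 J × (1 eV / 1.602×10^-19 J) = 873.1 eV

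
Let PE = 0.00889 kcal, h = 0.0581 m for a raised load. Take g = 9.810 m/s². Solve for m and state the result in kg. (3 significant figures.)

Solving PE = m·g·h for m: m = PE/(g·h).
PE = 0.00889 kcal = 37.20 J; h = 0.0581 m; g = 9.810 m/s².
m = 65.26 kg

65.3 kg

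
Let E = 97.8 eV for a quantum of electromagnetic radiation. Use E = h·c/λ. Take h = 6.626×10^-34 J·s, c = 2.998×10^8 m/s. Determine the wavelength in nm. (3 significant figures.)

Solving E = h·c/λ for λ: λ = hc/E.
E = 97.8 eV = 1.567×10^-17 J; h = 6.626×10^-34 J·s; c = 2.998×10^8 m/s.
λ = 1.268×10^-8 m
1.268×10^-8 m × (1 nm / 1.000×10^-9 m) = 12.68 nm

12.7 nm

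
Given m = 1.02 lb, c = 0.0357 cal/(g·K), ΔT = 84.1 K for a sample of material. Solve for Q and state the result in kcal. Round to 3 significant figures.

Q is given directly by: Q = mcΔT.
m = 1.02 lb = 0.4627 kg; c = 0.0357 cal/(g·K) = 149.4 J/(kg·K); ΔT = 84.1 K.
Q = 5812 J  (the unit combination reduces to kg·m²/s² = J)
5812 J × (1 kcal / 4184 J) = 1.389 kcal

1.39 kcal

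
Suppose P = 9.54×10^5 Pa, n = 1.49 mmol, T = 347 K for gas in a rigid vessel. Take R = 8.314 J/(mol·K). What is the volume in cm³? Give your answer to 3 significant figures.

4.51 cm³

Rearranging: V = nRT/P.
P = 9.54×10^5 Pa; n = 1.49 mmol = 0.001490 mol; T = 347 K; R = 8.314 J/(mol·K).
V = 4.506×10^-6 m³
4.506×10^-6 m³ × (1 cm³ / 1.000×10^-6 m³) = 4.506 cm³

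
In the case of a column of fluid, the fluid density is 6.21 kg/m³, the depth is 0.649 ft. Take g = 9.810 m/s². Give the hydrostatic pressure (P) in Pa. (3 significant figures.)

Directly: P = ρgh.
ρ = 6.21 kg/m³; h = 0.649 ft = 0.1978 m; g = 9.810 m/s².
P = 12.05 Pa

12.1 Pa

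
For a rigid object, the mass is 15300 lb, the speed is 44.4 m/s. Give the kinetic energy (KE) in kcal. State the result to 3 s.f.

KE is given directly by: KE = ½mv².
m = 15300 lb = 6940 kg; v = 44.4 m/s.
KE = 6.841×10^6 J
6.841×10^6 J × (1 kcal / 4184 J) = 1635 kcal

1630 kcal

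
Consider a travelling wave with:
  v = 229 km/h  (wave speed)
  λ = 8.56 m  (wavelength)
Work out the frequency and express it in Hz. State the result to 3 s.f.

Rearranging: f = v/λ.
v = 229 km/h = 63.61 m/s; λ = 8.56 m.
f = 7.431 Hz

7.43 Hz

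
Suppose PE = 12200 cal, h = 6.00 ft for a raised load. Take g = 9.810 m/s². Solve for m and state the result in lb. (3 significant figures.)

Rearranging: m = PE/(g·h).
PE = 12200 cal = 51045 J; h = 6.00 ft = 1.829 m; g = 9.810 m/s².
m = 2845 kg
2845 kg × (1 lb / 0.4536 kg) = 6273 lb

6270 lb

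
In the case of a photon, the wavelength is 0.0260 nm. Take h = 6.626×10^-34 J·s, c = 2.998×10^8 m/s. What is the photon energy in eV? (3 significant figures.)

E is given directly by: E = hc/λ.
λ = 0.0260 nm = 2.600×10^-11 m; h = 6.626×10^-34 J·s; c = 2.998×10^8 m/s.
E = 7.640×10^-15 J
7.640×10^-15 J × (1 eV / 1.602×10^-19 J) = 47687 eV

47700 eV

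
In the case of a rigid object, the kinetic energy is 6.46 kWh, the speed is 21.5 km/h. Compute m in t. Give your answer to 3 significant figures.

1300 t

Solving KE = ½mv² for m: m = 2·KE/v².
KE = 6.46 kWh = 2.326×10^7 J; v = 21.5 km/h = 5.972 m/s.
m = 1.304×10^6 kg
1.304×10^6 kg × (1 t / 1000 kg) = 1304 t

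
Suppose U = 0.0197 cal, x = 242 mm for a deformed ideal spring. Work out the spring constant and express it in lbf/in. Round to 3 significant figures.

Solving U = ½k·x² for k: k = 2U/x².
U = 0.0197 cal = 0.08242 J; x = 242 mm = 0.2420 m.
k = 2.815 N/m
2.815 N/m × (1 lbf/in / 175.1 N/m) = 0.01607 lbf/in

0.0161 lbf/in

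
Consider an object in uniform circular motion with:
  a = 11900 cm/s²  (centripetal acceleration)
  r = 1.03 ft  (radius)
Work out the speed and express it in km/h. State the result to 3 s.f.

Rearranging a = v²/r for v: v = √(a·r).
a = 11900 cm/s² = 119.0 m/s²; r = 1.03 ft = 0.3139 m.
v = 6.112 m/s
6.112 m/s × (1 km/h / 0.2778 m/s) = 22.00 km/h

22.0 km/h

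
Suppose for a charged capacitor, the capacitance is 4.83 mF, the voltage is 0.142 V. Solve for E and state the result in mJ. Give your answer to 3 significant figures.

E is given directly by: E = ½CV².
C = 4.83 mF = 0.004830 F; V = 0.142 V.
E = 4.870×10^-5 J  (the unit combination reduces to kg·m²/s² = J)
4.870×10^-5 J × (1 mJ / 0.001000 J) = 0.04870 mJ

0.0487 mJ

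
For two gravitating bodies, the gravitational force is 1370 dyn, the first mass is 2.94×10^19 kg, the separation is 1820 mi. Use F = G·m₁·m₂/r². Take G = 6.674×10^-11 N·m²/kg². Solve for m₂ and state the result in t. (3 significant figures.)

0.0599 t

From Newton's law of gravitation: m₂ = F·r²/(G·m₁).
F = 1370 dyn = 0.01370 N; m₁ = 2.94×10^19 kg; r = 1820 mi = 2.929×10^6 m; G = 6.674×10^-11 N·m²/kg².
m₂ = 59.90 kg
59.90 kg × (1 t / 1000 kg) = 0.05990 t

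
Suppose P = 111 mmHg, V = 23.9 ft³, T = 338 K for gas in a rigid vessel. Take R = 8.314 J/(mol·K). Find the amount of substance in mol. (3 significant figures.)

3.56 mol

From the ideal-gas law: n = PV/(RT).
P = 111 mmHg = 14799 Pa; V = 23.9 ft³ = 0.6768 m³; T = 338 K; R = 8.314 J/(mol·K).
n = 3.564 mol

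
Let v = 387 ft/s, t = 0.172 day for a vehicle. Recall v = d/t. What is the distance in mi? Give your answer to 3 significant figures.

Rearranging v = d/t for d: d = v·t.
v = 387 ft/s = 118.0 m/s; t = 0.172 day = 14861 s.
d = 1.753×10^6 m
1.753×10^6 m × (1 mi / 1609 m) = 1089 mi

1090 mi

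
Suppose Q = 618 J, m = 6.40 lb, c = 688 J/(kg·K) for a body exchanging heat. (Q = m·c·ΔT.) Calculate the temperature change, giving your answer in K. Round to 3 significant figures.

Solving Q = m·c·ΔT for ΔT: ΔT = Q/(m·c).
Q = 618 J; m = 6.40 lb = 2.903 kg; c = 688 J/(kg·K).
ΔT = 0.3094 K

0.309 K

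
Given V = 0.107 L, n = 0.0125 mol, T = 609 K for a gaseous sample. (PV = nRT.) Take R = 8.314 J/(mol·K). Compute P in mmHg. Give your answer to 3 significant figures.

4440 mmHg

From the ideal-gas law: P = nRT/V.
V = 0.107 L = 1.070×10^-4 m³; n = 0.0125 mol; T = 609 K; R = 8.314 J/(mol·K).
P = 5.915×10^5 Pa
5.915×10^5 Pa × (1 mmHg / 133.3 Pa) = 4437 mmHg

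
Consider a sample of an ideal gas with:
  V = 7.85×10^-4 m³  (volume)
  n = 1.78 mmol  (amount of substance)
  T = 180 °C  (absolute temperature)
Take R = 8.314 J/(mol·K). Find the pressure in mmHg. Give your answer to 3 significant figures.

64.1 mmHg

Directly: P = nRT/V.
V = 7.85×10^-4 m³; n = 1.78 mmol = 0.001780 mol; T = 180 °C = 453.1 K; R = 8.314 J/(mol·K).
P = 8543 Pa
8543 Pa × (1 mmHg / 133.3 Pa) = 64.08 mmHg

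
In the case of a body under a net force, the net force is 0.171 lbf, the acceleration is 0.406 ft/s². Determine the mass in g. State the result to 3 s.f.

6150 g

Rearranging: m = F/a.
F = 0.171 lbf = 0.7606 N; a = 0.406 ft/s² = 0.1237 m/s².
m = 6.147 kg
6.147 kg × (1 g / 0.001000 kg) = 6147 g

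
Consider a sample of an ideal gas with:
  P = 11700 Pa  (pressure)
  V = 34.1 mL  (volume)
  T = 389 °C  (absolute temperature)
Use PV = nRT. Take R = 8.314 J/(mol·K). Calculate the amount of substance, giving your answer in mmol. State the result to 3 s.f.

0.0725 mmol

Rearranging: n = PV/(RT).
P = 11700 Pa; V = 34.1 mL = 3.410×10^-5 m³; T = 389 °C = 662.1 K; R = 8.314 J/(mol·K).
n = 7.247×10^-5 mol
7.247×10^-5 mol × (1 mmol / 0.001000 mol) = 0.07247 mmol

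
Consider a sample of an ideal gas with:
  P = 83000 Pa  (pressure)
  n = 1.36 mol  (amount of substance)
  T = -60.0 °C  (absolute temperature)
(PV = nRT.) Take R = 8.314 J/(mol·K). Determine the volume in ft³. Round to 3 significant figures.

1.03 ft³

Rearranging PV = nRT for V: V = nRT/P.
P = 83000 Pa; n = 1.36 mol; T = -60.0 °C = 213.1 K; R = 8.314 J/(mol·K).
V = 0.02904 m³
0.02904 m³ × (1 ft³ / 0.02832 m³) = 1.025 ft³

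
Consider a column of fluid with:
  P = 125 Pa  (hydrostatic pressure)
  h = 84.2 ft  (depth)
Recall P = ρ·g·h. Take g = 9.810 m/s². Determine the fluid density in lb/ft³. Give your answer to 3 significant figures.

0.0310 lb/ft³

Rearranging P = ρ·g·h for ρ: ρ = P/(g·h).
P = 125 Pa; h = 84.2 ft = 25.66 m; g = 9.810 m/s².
ρ = 0.4965 kg/m³
0.4965 kg/m³ × (1 lb/ft³ / 16.02 kg/m³) = 0.03100 lb/ft³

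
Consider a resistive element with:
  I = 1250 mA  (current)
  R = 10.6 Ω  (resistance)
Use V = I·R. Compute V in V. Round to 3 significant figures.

Directly: V = IR.
I = 1250 mA = 1.250 A; R = 10.6 Ω.
V = 13.25 V

13.2 V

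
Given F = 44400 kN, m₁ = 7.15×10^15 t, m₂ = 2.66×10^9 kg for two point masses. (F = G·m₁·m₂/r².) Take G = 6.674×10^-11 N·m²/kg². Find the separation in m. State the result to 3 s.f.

From Newton's law of gravitation: r = √(G·m₁m₂/F).
F = 44400 kN = 4.440×10^7 N; m₁ = 7.15×10^15 t = 7.150×10^18 kg; m₂ = 2.66×10^9 kg; G = 6.674×10^-11 N·m²/kg².
r = 1.691×10^5 m

1.69×10^5 m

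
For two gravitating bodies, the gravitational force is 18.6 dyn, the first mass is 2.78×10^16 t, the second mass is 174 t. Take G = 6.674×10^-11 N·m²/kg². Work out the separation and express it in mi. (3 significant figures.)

8.19×10^5 mi

From Newton's law of gravitation: r = √(G·m₁m₂/F).
F = 18.6 dyn = 1.860×10^-4 N; m₁ = 2.78×10^16 t = 2.780×10^19 kg; m₂ = 174 t = 1.740×10^5 kg; G = 6.674×10^-11 N·m²/kg².
r = 1.317×10^9 m
1.317×10^9 m × (1 mi / 1609 m) = 8.186×10^5 mi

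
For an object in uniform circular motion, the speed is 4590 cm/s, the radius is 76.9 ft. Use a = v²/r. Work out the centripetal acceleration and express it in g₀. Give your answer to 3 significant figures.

Directly: a = v²/r.
v = 4590 cm/s = 45.90 m/s; r = 76.9 ft = 23.44 m.
a = 89.88 m/s²
89.88 m/s² × (1 g₀ / 9.807 m/s²) = 9.166 g₀

9.17 g₀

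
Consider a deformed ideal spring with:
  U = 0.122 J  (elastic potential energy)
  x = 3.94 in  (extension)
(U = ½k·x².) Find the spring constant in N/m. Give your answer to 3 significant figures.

Rearranging U = ½k·x² for k: k = 2U/x².
U = 0.122 J; x = 3.94 in = 0.1001 m.
k = 24.36 N/m

24.4 N/m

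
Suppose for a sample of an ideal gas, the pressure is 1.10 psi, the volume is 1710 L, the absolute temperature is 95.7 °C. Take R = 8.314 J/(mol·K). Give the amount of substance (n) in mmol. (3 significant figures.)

4230 mmol

Rearranging PV = nRT for n: n = PV/(RT).
P = 1.10 psi = 7584 Pa; V = 1710 L = 1.710 m³; T = 95.7 °C = 368.8 K; R = 8.314 J/(mol·K).
n = 4.229 mol
4.229 mol × (1 mmol / 0.001000 mol) = 4229 mmol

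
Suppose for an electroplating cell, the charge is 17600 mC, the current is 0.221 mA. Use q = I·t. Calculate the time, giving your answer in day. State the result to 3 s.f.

Rearranging: t = q/I.
q = 17600 mC = 17.60 C; I = 0.221 mA = 2.210×10^-4 A.
t = 79638 s
79638 s × (1 day / 86400 s) = 0.9217 day

0.922 day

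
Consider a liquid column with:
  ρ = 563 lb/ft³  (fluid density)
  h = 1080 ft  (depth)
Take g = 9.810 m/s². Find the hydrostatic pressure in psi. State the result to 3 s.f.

P is given directly by: P = ρgh.
ρ = 563 lb/ft³ = 9018 kg/m³; h = 1080 ft = 329.2 m; g = 9.810 m/s².
P = 2.912×10^7 Pa  (the unit combination reduces to kg/(m·s²) = Pa)
2.912×10^7 Pa × (1 psi / 6895 Pa) = 4224 psi

4220 psi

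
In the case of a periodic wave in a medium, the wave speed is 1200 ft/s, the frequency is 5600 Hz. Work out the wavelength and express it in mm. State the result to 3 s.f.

65.3 mm

Rearranging v = f·λ for λ: λ = v/f.
v = 1200 ft/s = 365.8 m/s; f = 5600 Hz.
λ = 0.06531 m
0.06531 m × (1 mm / 0.001000 m) = 65.31 mm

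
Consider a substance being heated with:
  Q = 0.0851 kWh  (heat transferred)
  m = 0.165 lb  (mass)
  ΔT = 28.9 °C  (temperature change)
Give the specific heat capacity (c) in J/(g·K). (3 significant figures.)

Solving Q = m·c·ΔT for c: c = Q/(m·ΔT).
Q = 0.0851 kWh = 3.064×10^5 J; m = 0.165 lb = 0.07484 kg; ΔT = 28.9 °C = 28.90 K.
c = 1.416×10^5 J/(kg·K)
1.416×10^5 J/(kg·K) × (1 J/(g·K) / 1000 J/(kg·K)) = 141.6 J/(g·K)

142 J/(g·K)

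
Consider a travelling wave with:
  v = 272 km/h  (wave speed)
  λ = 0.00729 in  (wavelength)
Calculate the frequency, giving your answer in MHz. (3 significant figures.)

Solving v = f·λ for f: f = v/λ.
v = 272 km/h = 75.56 m/s; λ = 0.00729 in = 1.852×10^-4 m.
f = 4.080×10^5 Hz
4.080×10^5 Hz × (1 MHz / 1.000×10^6 Hz) = 0.4080 MHz

0.408 MHz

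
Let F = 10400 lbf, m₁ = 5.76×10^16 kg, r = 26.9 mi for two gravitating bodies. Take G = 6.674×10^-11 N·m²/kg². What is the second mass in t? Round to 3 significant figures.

Solving F = G·m₁·m₂/r² for m₂: m₂ = F·r²/(G·m₁).
F = 10400 lbf = 46262 N; m₁ = 5.76×10^16 kg; r = 26.9 mi = 43291 m; G = 6.674×10^-11 N·m²/kg².
m₂ = 2.255×10^7 kg
2.255×10^7 kg × (1 t / 1000 kg) = 22553 t

22600 t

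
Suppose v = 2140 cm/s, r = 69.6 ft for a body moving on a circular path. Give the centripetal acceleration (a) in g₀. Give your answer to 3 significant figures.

Directly: a = v²/r.
v = 2140 cm/s = 21.40 m/s; r = 69.6 ft = 21.21 m.
a = 21.59 m/s²
21.59 m/s² × (1 g₀ / 9.807 m/s²) = 2.201 g₀

2.20 g₀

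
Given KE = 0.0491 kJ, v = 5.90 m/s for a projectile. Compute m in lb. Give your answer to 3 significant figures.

Solving KE = ½mv² for m: m = 2·KE/v².
KE = 0.0491 kJ = 49.10 J; v = 5.90 m/s.
m = 2.821 kg
2.821 kg × (1 lb / 0.4536 kg) = 6.219 lb

6.22 lb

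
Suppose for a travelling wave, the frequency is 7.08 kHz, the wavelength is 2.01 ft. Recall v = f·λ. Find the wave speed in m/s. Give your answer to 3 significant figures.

4340 m/s

v is given directly by: v = fλ.
f = 7.08 kHz = 7080 Hz; λ = 2.01 ft = 0.6126 m.
v = 4338 m/s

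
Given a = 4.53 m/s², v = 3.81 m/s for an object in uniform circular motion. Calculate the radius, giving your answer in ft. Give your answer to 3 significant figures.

Solving a = v²/r for r: r = v²/a.
a = 4.53 m/s²; v = 3.81 m/s.
r = 3.204 m
3.204 m × (1 ft / 0.3048 m) = 10.51 ft

10.5 ft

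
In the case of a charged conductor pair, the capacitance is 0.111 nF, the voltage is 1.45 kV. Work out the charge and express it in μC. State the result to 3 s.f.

0.161 μC

Rearranging C = Q/V for Q: Q = CV.
C = 0.111 nF = 1.110×10^-10 F; V = 1.45 kV = 1450 V.
Q = 1.609×10^-7 C
1.609×10^-7 C × (1 μC / 1.000×10^-6 C) = 0.1610 μC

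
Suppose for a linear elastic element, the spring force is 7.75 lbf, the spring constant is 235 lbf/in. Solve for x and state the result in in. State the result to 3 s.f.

0.0330 in

Solving F = k·x for x: x = F/k.
F = 7.75 lbf = 34.47 N; k = 235 lbf/in = 41155 N/m.
x = 8.377×10^-4 m
8.377×10^-4 m × (1 in / 0.02540 m) = 0.03298 in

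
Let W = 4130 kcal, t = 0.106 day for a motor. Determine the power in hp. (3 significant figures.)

2.53 hp

Directly: P = W/t.
W = 4130 kcal = 1.728×10^7 J; t = 0.106 day = 9158 s.
P = 1887 W
1887 W × (1 hp / 745.7 W) = 2.530 hp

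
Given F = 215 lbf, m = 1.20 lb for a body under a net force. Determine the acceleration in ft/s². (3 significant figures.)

From Newton's second law: a = F/m.
F = 215 lbf = 956.4 N; m = 1.20 lb = 0.5443 kg.
a = 1757 m/s²
1757 m/s² × (1 ft/s² / 0.3048 m/s²) = 5765 ft/s²

5760 ft/s²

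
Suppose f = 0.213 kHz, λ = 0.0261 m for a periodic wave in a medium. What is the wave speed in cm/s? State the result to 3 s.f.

556 cm/s

v is given directly by: v = fλ.
f = 0.213 kHz = 213.0 Hz; λ = 0.0261 m.
v = 5.559 m/s
5.559 m/s × (1 cm/s / 0.01000 m/s) = 555.9 cm/s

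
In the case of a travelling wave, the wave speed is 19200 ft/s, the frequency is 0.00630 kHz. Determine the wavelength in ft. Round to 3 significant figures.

3050 ft

Rearranging v = f·λ for λ: λ = v/f.
v = 19200 ft/s = 5852 m/s; f = 0.00630 kHz = 6.300 Hz.
λ = 928.9 m
928.9 m × (1 ft / 0.3048 m) = 3048 ft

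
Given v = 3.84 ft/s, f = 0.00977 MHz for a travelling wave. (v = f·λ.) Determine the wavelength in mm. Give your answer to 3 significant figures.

Rearranging v = f·λ for λ: λ = v/f.
v = 3.84 ft/s = 1.170 m/s; f = 0.00977 MHz = 9770 Hz.
λ = 1.198×10^-4 m
1.198×10^-4 m × (1 mm / 0.001000 m) = 0.1198 mm

0.120 mm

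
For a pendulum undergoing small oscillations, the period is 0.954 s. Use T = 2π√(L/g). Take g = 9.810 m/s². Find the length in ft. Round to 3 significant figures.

0.742 ft

Rearranging: L = g·(T/2π)².
T = 0.954 s; g = 9.810 m/s².
L = 0.2262 m
0.2262 m × (1 ft / 0.3048 m) = 0.7420 ft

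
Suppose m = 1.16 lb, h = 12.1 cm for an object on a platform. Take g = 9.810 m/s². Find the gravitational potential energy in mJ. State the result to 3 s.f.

PE is given directly by: PE = mgh.
m = 1.16 lb = 0.5262 kg; h = 12.1 cm = 0.1210 m; g = 9.810 m/s².
PE = 0.6246 J
0.6246 J × (1 mJ / 0.001000 J) = 624.6 mJ

625 mJ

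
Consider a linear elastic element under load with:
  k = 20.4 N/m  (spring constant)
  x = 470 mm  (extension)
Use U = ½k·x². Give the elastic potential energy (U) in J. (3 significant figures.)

Directly: U = ½kx².
k = 20.4 N/m; x = 470 mm = 0.4700 m.
U = 2.253 J

2.25 J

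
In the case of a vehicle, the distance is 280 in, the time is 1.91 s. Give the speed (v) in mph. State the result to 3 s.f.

v is given directly by: v = d/t.
d = 280 in = 7.112 m; t = 1.91 s.
v = 3.724 m/s
3.724 m/s × (1 mph / 0.4470 m/s) = 8.329 mph

8.33 mph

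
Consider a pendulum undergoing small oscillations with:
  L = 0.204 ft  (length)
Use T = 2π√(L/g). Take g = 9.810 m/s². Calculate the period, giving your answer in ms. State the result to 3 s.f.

500 ms

T is given directly by: T = 2π√(L/g).
L = 0.204 ft = 0.06218 m; g = 9.810 m/s².
T = 0.5002 s
0.5002 s × (1 ms / 0.001000 s) = 500.2 ms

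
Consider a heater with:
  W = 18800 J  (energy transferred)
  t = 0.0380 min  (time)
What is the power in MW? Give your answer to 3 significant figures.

P is given directly by: P = W/t.
W = 18800 J; t = 0.0380 min = 2.280 s.
P = 8246 W
8246 W × (1 MW / 1.000×10^6 W) = 0.008246 MW

0.00825 MW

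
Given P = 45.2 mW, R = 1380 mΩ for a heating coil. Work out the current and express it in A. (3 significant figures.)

0.181 A

Rearranging P = I²R for I: I = √(P/R).
P = 45.2 mW = 0.04520 W; R = 1380 mΩ = 1.380 Ω.
I = 0.1810 A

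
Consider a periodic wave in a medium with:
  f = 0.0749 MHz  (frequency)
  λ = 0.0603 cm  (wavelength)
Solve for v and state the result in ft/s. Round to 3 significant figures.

v is given directly by: v = fλ.
f = 0.0749 MHz = 74900 Hz; λ = 0.0603 cm = 6.030×10^-4 m.
v = 45.16 m/s
45.16 m/s × (1 ft/s / 0.3048 m/s) = 148.2 ft/s

148 ft/s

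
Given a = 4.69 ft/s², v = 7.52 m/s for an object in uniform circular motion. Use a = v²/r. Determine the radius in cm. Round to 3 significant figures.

Rearranging a = v²/r for r: r = v²/a.
a = 4.69 ft/s² = 1.430 m/s²; v = 7.52 m/s.
r = 39.56 m
39.56 m × (1 cm / 0.01000 m) = 3956 cm

3960 cm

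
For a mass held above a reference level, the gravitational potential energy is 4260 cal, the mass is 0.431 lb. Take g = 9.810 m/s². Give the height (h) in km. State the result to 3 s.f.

9.29 km

Rearranging PE = m·g·h for h: h = PE/(m·g).
PE = 4260 cal = 17824 J; m = 0.431 lb = 0.1955 kg; g = 9.810 m/s².
h = 9294 m
9294 m × (1 km / 1000 m) = 9.294 km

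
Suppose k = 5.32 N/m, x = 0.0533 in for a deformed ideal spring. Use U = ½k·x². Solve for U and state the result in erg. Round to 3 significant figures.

Directly: U = ½kx².
k = 5.32 N/m; x = 0.0533 in = 0.001354 m.
U = 4.875×10^-6 J  (the unit combination reduces to kg·m²/s² = J)
4.875×10^-6 J × (1 erg / 1.000×10^-7 J) = 48.75 erg

48.8 erg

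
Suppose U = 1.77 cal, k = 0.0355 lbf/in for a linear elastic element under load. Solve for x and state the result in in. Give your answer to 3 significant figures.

60.8 in

Rearranging: x = √(2U/k).
U = 1.77 cal = 7.406 J; k = 0.0355 lbf/in = 6.217 N/m.
x = 1.544 m
1.544 m × (1 in / 0.02540 m) = 60.77 in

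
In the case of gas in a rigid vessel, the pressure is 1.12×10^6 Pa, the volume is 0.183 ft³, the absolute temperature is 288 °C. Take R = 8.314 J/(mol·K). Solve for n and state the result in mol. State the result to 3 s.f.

From the ideal-gas law: n = PV/(RT).
P = 1.12×10^6 Pa; V = 0.183 ft³ = 0.005182 m³; T = 288 °C = 561.1 K; R = 8.314 J/(mol·K).
n = 1.244 mol

1.24 mol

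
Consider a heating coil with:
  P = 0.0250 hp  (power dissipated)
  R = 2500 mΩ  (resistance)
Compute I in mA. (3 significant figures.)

2730 mA

Solving P = I²R for I: I = √(P/R).
P = 0.0250 hp = 18.64 W; R = 2500 mΩ = 2.500 Ω.
I = 2.731 A
2.731 A × (1 mA / 0.001000 A) = 2731 mA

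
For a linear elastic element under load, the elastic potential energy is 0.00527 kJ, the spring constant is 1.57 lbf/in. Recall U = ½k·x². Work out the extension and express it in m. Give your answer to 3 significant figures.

0.196 m

Rearranging U = ½k·x² for x: x = √(2U/k).
U = 0.00527 kJ = 5.270 J; k = 1.57 lbf/in = 274.9 N/m.
x = 0.1958 m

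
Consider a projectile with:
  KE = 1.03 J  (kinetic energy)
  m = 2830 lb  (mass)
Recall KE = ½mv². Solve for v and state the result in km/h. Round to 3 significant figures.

0.144 km/h

Rearranging KE = ½mv² for v: v = √(2·KE/m).
KE = 1.03 J; m = 2830 lb = 1284 kg.
v = 0.04006 m/s
0.04006 m/s × (1 km/h / 0.2778 m/s) = 0.1442 km/h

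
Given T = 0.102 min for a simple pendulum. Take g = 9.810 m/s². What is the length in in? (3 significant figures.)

Rearranging: L = g·(T/2π)².
T = 0.102 min = 6.120 s; g = 9.810 m/s².
L = 9.307 m
9.307 m × (1 in / 0.02540 m) = 366.4 in

366 in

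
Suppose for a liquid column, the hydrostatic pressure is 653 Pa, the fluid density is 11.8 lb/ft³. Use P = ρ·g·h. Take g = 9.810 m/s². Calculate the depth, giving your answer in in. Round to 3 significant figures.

Rearranging: h = P/(ρ·g).
P = 653 Pa; ρ = 11.8 lb/ft³ = 189.0 kg/m³; g = 9.810 m/s².
h = 0.3522 m
0.3522 m × (1 in / 0.02540 m) = 13.86 in

13.9 in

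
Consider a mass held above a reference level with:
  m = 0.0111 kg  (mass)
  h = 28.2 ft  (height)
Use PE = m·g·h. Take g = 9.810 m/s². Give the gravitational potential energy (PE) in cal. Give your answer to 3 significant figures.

PE is given directly by: PE = mgh.
m = 0.0111 kg; h = 28.2 ft = 8.595 m; g = 9.810 m/s².
PE = 0.9360 J
0.9360 J × (1 cal / 4.184 J) = 0.2237 cal

0.224 cal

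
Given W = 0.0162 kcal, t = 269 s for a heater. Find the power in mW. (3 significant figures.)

Directly: P = W/t.
W = 0.0162 kcal = 67.78 J; t = 269 s.
P = 0.2520 W  (the unit combination reduces to kg·m²/s³ = W)
0.2520 W × (1 mW / 0.001000 W) = 252.0 mW

252 mW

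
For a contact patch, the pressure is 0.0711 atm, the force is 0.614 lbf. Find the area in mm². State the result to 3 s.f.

379 mm²

Solving P = F/A for A: A = F/P.
P = 0.0711 atm = 7204 Pa; F = 0.614 lbf = 2.731 N.
A = 3.791×10^-4 m²
3.791×10^-4 m² × (1 mm² / 1.000×10^-6 m²) = 379.1 mm²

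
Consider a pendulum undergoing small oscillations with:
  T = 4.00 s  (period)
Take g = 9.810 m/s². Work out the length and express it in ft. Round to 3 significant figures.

13.0 ft

Rearranging: L = g·(T/2π)².
T = 4.00 s; g = 9.810 m/s².
L = 3.976 m
3.976 m × (1 ft / 0.3048 m) = 13.04 ft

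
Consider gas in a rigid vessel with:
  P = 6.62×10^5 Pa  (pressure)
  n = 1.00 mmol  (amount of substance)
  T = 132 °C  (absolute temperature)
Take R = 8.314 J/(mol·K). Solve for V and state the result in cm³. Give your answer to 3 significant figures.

5.09 cm³

Solving PV = nRT for V: V = nRT/P.
P = 6.62×10^5 Pa; n = 1.00 mmol = 0.001000 mol; T = 132 °C = 405.1 K; R = 8.314 J/(mol·K).
V = 5.088×10^-6 m³
5.088×10^-6 m³ × (1 cm³ / 1.000×10^-6 m³) = 5.088 cm³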